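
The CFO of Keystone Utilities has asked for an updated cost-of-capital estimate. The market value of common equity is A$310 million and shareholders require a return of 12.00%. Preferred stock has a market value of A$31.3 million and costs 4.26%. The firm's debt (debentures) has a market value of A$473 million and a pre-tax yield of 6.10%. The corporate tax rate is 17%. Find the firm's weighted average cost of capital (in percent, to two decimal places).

Total capital V = 310 + 31.3 + 473 = 814.3.
Equity: weight = 310/814.3 = 0.3807; cost = 12%.
Preferred: weight = 31.3/814.3 = 0.0384; cost = 4.26%.
Debentures: weight = 473/814.3 = 0.5809; after-tax cost = 6.1% × (1 − 17%) = 5.0630%.
WACC = 0.3807 × 12.0000% + 0.0384 × 4.2600% + 0.5809 × 5.0630% = 7.6730%.

7.67%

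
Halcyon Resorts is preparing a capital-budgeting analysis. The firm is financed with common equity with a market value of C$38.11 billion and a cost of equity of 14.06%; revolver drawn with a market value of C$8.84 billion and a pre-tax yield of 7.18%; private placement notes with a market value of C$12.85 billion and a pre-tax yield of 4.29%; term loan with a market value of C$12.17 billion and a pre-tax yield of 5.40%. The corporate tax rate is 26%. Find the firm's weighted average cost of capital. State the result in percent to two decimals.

9.34%

Total capital V = 38.11 + 8.84 + 12.85 + 12.17 = 71.97.
Equity: weight = 38.11/71.97 = 0.5295; cost = 14.06%.
Revolver drawn: weight = 8.84/71.97 = 0.1228; after-tax cost = 7.18% × (1 − 26%) = 5.3132%.
Private placement notes: weight = 12.85/71.97 = 0.1785; after-tax cost = 4.29% × (1 − 26%) = 3.1746%.
Term loan: weight = 12.17/71.97 = 0.1691; after-tax cost = 5.4% × (1 − 26%) = 3.9960%.
WACC = 0.5295 × 14.0600% + 0.1228 × 5.3132% + 0.1785 × 3.1746% + 0.1691 × 3.9960% = 9.3403%.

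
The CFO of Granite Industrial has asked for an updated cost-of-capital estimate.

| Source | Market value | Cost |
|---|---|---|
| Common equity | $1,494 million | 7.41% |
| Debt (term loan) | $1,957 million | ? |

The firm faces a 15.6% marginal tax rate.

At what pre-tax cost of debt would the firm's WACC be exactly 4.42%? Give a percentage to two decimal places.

2.53%

Total capital V = 1494 + 1957 = 3451.
Equity weight = 1494/3451 = 0.4329.
Term loan weight = 1957/3451 = 0.5671.
Equity contribution = 0.4329 × 7.41% = 3.2079%.
Remaining for debt = 4.42% − 3.2079% = 1.2121%.
Rd × (1 − 15.6%) × 0.5671 = 1.2121%  ⇒  Rd = 2.5325%.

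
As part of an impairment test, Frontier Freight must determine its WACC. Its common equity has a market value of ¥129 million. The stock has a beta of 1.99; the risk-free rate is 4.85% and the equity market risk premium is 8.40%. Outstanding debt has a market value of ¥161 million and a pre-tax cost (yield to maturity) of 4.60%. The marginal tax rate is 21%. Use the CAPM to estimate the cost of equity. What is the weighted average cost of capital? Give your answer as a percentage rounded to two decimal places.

Cost of equity via CAPM: Re = 4.85% + 1.99 × 8.4% = 21.5660%.
Total capital V = 129 + 161 = 290.
Equity: weight = 129/290 = 0.4448; cost = 21.566%.
Debt: weight = 161/290 = 0.5552; after-tax cost = 4.6% × (1 − 21%) = 3.6340%.
WACC = 0.4448 × 21.5660% + 0.5552 × 3.6340% = 11.6106%.

11.61%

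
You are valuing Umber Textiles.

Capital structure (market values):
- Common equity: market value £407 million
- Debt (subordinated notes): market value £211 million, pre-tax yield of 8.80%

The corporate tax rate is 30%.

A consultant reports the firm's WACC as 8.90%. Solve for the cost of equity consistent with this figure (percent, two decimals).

10.32%

Total capital V = 407 + 211 = 618.
Equity weight = 407/618 = 0.6586.
Subordinated notes weight = 211/618 = 0.3414.
Debt contribution = 0.3414 × 8.8% × (1 − 30%) = 2.1032%.
Required equity contribution = 8.9% − 2.1032% = 6.7968%.
Re = 6.7968% / 0.6586 = 10.3205%.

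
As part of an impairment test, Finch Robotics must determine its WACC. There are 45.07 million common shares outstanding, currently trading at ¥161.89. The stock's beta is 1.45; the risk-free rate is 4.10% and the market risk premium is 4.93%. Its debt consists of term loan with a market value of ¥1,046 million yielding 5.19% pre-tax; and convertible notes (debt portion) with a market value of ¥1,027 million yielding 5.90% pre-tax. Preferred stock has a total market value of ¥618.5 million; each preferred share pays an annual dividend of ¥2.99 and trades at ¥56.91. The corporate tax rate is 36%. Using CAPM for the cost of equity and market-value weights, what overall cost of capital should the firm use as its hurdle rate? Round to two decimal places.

9.28%

Cost of equity via CAPM: Re = 4.1% + 1.45 × 4.93% = 11.2485%.
Cost of preferred: Rp = 2.99 / 56.91 = 5.2539%.
Market value of equity E = 161.89 × 45.07m = 7296.3823m.
Total capital V = 7296.3823 + 618.5 + 1046 + 1027 = 9987.8823.
Equity: weight = 7296.3823/9987.8823 = 0.7305; cost = 11.2485%.
Preferred: weight = 618.5/9987.8823 = 0.0619; cost = 5.2539%.
Term loan: weight = 1046/9987.8823 = 0.1047; after-tax cost = 5.19% × (1 − 36%) = 3.3216%.
Convertible notes (debt portion): weight = 1027/9987.8823 = 0.1028; after-tax cost = 5.9% × (1 − 36%) = 3.7760%.
WACC = 0.7305 × 11.2485% + 0.0619 × 5.2539% + 0.1047 × 3.3216% + 0.1028 × 3.7760% = 9.2788%.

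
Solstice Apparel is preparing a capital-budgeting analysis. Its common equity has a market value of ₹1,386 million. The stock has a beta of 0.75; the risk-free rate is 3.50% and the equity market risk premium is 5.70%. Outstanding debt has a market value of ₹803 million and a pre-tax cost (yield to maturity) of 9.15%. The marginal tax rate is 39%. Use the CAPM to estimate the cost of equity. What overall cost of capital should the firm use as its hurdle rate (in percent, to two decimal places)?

Cost of equity via CAPM: Re = 3.5% + 0.75 × 5.7% = 7.7750%.
Total capital V = 1386 + 803 = 2189.
Equity: weight = 1386/2189 = 0.6332; cost = 7.775%.
Debt: weight = 803/2189 = 0.3668; after-tax cost = 9.15% × (1 − 39%) = 5.5815%.
WACC = 0.6332 × 7.7750% + 0.3668 × 5.5815% = 6.9703%.

6.97%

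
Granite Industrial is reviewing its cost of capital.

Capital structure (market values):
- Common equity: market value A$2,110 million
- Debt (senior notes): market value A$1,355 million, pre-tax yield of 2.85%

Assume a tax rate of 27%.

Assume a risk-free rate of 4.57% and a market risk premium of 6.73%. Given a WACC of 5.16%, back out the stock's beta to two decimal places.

0.38

Total capital V = 2110 + 1355 = 3465.
Equity weight = 2110/3465 = 0.6089.
Senior notes weight = 1355/3465 = 0.3911.
Debt contribution = 0.3911 × 2.85% × (1 − 27%) = 0.8136%.
Required equity contribution = 5.16% − 0.8136% = 4.3464%  ⇒  Re = 7.1376%.
CAPM: 7.1376% = 4.57% + β × 6.73%  ⇒  β = 0.3815.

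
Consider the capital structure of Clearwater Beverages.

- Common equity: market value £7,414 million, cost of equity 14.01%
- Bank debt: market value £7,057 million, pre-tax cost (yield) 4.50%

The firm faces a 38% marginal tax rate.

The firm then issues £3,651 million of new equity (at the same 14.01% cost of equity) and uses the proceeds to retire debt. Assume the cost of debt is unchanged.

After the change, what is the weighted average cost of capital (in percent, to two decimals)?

11.37%

After the change:
Total capital V = 11065 + 3406 = 14471.
Equity: weight = 11065/14471 = 0.7646; cost = 14.01%.
Bank debt: weight = 3406/14471 = 0.2354; after-tax cost = 4.5% × (1 − 38%) = 2.7900%.
WACC = 0.7646 × 14.0100% + 0.2354 × 2.7900% = 11.3692%.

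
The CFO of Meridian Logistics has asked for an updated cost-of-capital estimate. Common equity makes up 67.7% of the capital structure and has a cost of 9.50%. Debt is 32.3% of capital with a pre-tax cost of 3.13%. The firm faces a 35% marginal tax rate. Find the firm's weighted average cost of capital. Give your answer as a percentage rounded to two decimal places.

After-tax cost of debt = 3.13% × (1 − 35%) = 2.0345%.
WACC = 0.677 × 9.5000% + 0.323 × 2.0345% = 7.0886%.

7.09%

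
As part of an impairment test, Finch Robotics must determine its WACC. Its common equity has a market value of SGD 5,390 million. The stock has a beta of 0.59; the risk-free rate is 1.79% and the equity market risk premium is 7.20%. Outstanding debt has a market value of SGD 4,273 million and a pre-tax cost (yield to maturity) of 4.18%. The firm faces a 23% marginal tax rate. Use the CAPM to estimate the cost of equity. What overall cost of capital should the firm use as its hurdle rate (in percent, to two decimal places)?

Cost of equity via CAPM: Re = 1.79% + 0.59 × 7.2% = 6.0380%.
Total capital V = 5390 + 4273 = 9663.
Equity: weight = 5390/9663 = 0.5578; cost = 6.038%.
Debt: weight = 4273/9663 = 0.4422; after-tax cost = 4.18% × (1 − 23%) = 3.2186%.
WACC = 0.5578 × 6.0380% + 0.4422 × 3.2186% = 4.7913%.

4.79%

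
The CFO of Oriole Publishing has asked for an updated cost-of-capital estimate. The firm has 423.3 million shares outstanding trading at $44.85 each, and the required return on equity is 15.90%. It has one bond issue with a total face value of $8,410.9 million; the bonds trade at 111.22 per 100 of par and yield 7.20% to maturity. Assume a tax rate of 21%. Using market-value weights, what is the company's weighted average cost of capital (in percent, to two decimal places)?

12.53%

Market value of equity E = 44.85 × 423.3m = 18985.005m. Market value of debt D = 8410.9m × 111.22/100 = 9354.60298m.
Total capital V = 18985.005 + 9354.60298 = 28339.60798.
Equity: weight = 18985.005/28339.60798 = 0.6699; cost = 15.9%.
Bonds outstanding: weight = 9354.60298/28339.60798 = 0.3301; after-tax cost = 7.2% × (1 − 21%) = 5.6880%.
WACC = 0.6699 × 15.9000% + 0.3301 × 5.6880% = 12.5291%.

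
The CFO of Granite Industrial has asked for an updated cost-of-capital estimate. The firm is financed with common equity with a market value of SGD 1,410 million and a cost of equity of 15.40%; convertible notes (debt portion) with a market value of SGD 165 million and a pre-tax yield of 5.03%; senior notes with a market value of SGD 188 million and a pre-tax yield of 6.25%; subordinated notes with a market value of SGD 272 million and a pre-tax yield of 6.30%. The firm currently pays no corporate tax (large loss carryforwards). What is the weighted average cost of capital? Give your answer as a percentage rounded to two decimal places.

12.50%

Total capital V = 1410 + 165 + 188 + 272 = 2035.
Equity: weight = 1410/2035 = 0.6929; cost = 15.4%.
Convertible notes (debt portion): weight = 165/2035 = 0.0811; after-tax cost = 5.03% × (1 − 0%) = 5.0300%.
Senior notes: weight = 188/2035 = 0.0924; after-tax cost = 6.25% × (1 − 0%) = 6.2500%.
Subordinated notes: weight = 272/2035 = 0.1337; after-tax cost = 6.3% × (1 − 0%) = 6.3000%.
WACC = 0.6929 × 15.4000% + 0.0811 × 5.0300% + 0.0924 × 6.2500% + 0.1337 × 6.3000% = 12.4976%.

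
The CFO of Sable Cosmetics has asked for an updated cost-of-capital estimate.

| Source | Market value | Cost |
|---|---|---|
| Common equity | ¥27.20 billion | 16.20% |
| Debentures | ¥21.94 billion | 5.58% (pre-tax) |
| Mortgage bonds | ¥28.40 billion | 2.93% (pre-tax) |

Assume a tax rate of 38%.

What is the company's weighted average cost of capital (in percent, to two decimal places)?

Total capital V = 27.2 + 21.94 + 28.4 = 77.54.
Equity: weight = 27.2/77.54 = 0.3508; cost = 16.2%.
Debentures: weight = 21.94/77.54 = 0.2830; after-tax cost = 5.58% × (1 − 38%) = 3.4596%.
Mortgage bonds: weight = 28.4/77.54 = 0.3663; after-tax cost = 2.93% × (1 − 38%) = 1.8166%.
WACC = 0.3508 × 16.2000% + 0.2830 × 3.4596% + 0.3663 × 1.8166% = 7.3270%.

7.33%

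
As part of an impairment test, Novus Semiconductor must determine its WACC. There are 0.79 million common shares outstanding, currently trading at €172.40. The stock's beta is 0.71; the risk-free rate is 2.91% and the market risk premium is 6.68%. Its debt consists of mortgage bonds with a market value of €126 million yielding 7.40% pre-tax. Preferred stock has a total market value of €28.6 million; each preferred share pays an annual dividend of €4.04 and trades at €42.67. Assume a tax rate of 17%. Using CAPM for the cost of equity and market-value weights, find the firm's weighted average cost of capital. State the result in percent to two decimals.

Cost of equity via CAPM: Re = 2.91% + 0.71 × 6.68% = 7.6528%.
Cost of preferred: Rp = 4.04 / 42.67 = 9.4680%.
Market value of equity E = 172.4 × 0.79m = 136.196m.
Total capital V = 136.196 + 28.6 + 126 = 290.796.
Equity: weight = 136.196/290.796 = 0.4684; cost = 7.6528%.
Preferred: weight = 28.6/290.796 = 0.0984; cost = 9.468%.
Mortgage bonds: weight = 126/290.796 = 0.4333; after-tax cost = 7.4% × (1 − 17%) = 6.1420%.
WACC = 0.4684 × 7.6528% + 0.0984 × 9.4680% + 0.4333 × 6.1420% = 7.1767%.

7.18%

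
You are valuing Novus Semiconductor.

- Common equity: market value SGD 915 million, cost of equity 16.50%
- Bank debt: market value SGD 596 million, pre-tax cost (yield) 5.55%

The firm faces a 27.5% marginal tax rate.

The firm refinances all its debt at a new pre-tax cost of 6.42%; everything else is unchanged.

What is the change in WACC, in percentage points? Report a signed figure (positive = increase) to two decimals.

Current WACC:
Total capital V = 915 + 596 = 1511.
Equity: weight = 915/1511 = 0.6056; cost = 16.5%.
Bank debt: weight = 596/1511 = 0.3944; after-tax cost = 5.55% × (1 − 27.5%) = 4.0237%.
WACC = 0.6056 × 16.5000% + 0.3944 × 4.0237% = 11.5789%.
After the change:
Total capital V = 915 + 596 = 1511.
Equity: weight = 915/1511 = 0.6056; cost = 16.5%.
Bank debt: weight = 596/1511 = 0.3944; after-tax cost = 6.42% × (1 − 27.5%) = 4.6545%.
WACC = 0.6056 × 16.5000% + 0.3944 × 4.6545% = 11.8277%.
Change in WACC = 11.8277% − 11.5789% = 0.2488 pp.

+0.25 pp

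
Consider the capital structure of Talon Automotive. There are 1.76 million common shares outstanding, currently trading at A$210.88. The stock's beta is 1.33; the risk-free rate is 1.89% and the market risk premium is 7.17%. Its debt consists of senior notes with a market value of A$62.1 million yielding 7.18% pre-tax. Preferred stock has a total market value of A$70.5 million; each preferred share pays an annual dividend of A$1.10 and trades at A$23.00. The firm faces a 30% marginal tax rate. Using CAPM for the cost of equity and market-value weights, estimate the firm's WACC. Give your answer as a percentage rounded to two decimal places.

Cost of equity via CAPM: Re = 1.89% + 1.33 × 7.17% = 11.4261%.
Cost of preferred: Rp = 1.1 / 23.0 = 4.7826%.
Market value of equity E = 210.88 × 1.76m = 371.1488m.
Total capital V = 371.1488 + 70.5 + 62.1 = 503.7488.
Equity: weight = 371.1488/503.7488 = 0.7368; cost = 11.4261%.
Preferred: weight = 70.5/503.7488 = 0.1400; cost = 4.7826%.
Senior notes: weight = 62.1/503.7488 = 0.1233; after-tax cost = 7.18% × (1 − 30%) = 5.0260%.
WACC = 0.7368 × 11.4261% + 0.1400 × 4.7826% + 0.1233 × 5.0260% = 9.7074%.

9.71%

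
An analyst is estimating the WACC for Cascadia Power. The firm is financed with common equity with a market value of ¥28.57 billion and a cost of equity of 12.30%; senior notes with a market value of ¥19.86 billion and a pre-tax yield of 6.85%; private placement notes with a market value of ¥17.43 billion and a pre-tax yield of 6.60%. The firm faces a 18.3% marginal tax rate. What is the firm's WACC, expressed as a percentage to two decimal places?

8.45%

Total capital V = 28.57 + 19.86 + 17.43 = 65.86.
Equity: weight = 28.57/65.86 = 0.4338; cost = 12.3%.
Senior notes: weight = 19.86/65.86 = 0.3015; after-tax cost = 6.85% × (1 − 18.3%) = 5.5964%.
Private placement notes: weight = 17.43/65.86 = 0.2647; after-tax cost = 6.6% × (1 − 18.3%) = 5.3922%.
WACC = 0.4338 × 12.3000% + 0.3015 × 5.5964% + 0.2647 × 5.3922% = 8.4504%.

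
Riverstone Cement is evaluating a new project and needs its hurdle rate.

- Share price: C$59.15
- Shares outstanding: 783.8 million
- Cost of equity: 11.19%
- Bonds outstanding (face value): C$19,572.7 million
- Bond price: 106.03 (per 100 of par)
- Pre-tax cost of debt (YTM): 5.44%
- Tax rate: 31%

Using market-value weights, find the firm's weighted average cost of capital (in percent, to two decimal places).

Market value of equity E = 59.15 × 783.8m = 46361.77m. Market value of debt D = 19572.7m × 106.03/100 = 20752.93381m.
Total capital V = 46361.77 + 20752.93381 = 67114.70381.
Equity: weight = 46361.77/67114.70381 = 0.6908; cost = 11.19%.
Bonds outstanding: weight = 20752.93381/67114.70381 = 0.3092; after-tax cost = 5.44% × (1 − 31%) = 3.7536%.
WACC = 0.6908 × 11.1900% + 0.3092 × 3.7536% = 8.8905%.

8.89%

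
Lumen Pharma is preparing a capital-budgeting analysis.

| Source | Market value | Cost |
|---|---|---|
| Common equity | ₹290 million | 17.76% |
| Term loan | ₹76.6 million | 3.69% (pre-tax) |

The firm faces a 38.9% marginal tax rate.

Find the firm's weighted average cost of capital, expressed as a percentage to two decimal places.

14.52%

Total capital V = 290 + 76.6 = 366.6.
Equity: weight = 290/366.6 = 0.7911; cost = 17.76%.
Term loan: weight = 76.6/366.6 = 0.2089; after-tax cost = 3.69% × (1 − 38.9%) = 2.2546%.
WACC = 0.7911 × 17.7600% + 0.2089 × 2.2546% = 14.5202%.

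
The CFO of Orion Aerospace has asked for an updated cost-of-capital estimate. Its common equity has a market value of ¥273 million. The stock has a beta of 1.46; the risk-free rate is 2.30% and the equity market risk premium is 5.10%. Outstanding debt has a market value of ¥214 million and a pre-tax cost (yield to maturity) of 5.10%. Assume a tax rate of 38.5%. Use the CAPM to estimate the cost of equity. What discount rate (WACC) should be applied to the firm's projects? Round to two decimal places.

Cost of equity via CAPM: Re = 2.3% + 1.46 × 5.1% = 9.7460%.
Total capital V = 273 + 214 = 487.
Equity: weight = 273/487 = 0.5606; cost = 9.746%.
Debt: weight = 214/487 = 0.4394; after-tax cost = 5.1% × (1 − 38.5%) = 3.1365%.
WACC = 0.5606 × 9.7460% + 0.4394 × 3.1365% = 6.8416%.

6.84%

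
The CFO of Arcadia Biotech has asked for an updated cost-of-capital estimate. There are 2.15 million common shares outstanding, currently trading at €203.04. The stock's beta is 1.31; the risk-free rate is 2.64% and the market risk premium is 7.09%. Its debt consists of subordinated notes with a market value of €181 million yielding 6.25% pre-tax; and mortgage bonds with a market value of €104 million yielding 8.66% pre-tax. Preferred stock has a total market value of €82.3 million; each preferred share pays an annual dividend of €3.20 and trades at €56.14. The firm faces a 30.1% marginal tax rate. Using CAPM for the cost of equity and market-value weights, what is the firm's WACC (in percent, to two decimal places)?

Cost of equity via CAPM: Re = 2.64% + 1.31 × 7.09% = 11.9279%.
Cost of preferred: Rp = 3.2 / 56.14 = 5.7000%.
Market value of equity E = 203.04 × 2.15m = 436.536m.
Total capital V = 436.536 + 82.3 + 181 + 104 = 803.836.
Equity: weight = 436.536/803.836 = 0.5431; cost = 11.9279%.
Preferred: weight = 82.3/803.836 = 0.1024; cost = 5.7%.
Subordinated notes: weight = 181/803.836 = 0.2252; after-tax cost = 6.25% × (1 − 30.1%) = 4.3688%.
Mortgage bonds: weight = 104/803.836 = 0.1294; after-tax cost = 8.66% × (1 − 30.1%) = 6.0533%.
WACC = 0.5431 × 11.9279% + 0.1024 × 5.7000% + 0.2252 × 4.3688% + 0.1294 × 6.0533% = 8.8281%.

8.83%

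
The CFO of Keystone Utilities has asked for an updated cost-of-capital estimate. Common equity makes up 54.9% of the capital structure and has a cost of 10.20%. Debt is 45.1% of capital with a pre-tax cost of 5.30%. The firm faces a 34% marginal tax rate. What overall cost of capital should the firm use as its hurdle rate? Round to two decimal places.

7.18%

After-tax cost of debt = 5.3% × (1 − 34%) = 3.4980%.
WACC = 0.549 × 10.2000% + 0.451 × 3.4980% = 7.1774%.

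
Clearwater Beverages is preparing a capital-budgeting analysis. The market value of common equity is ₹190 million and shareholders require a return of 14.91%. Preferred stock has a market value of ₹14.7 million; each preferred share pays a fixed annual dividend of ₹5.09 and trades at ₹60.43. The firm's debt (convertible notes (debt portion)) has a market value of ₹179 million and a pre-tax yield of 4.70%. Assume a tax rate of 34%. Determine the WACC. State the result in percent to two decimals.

9.15%

Cost of preferred: Rp = 5.09 / 60.43 = 8.4230%.
Total capital V = 190 + 14.7 + 179 = 383.7.
Equity: weight = 190/383.7 = 0.4952; cost = 14.91%.
Preferred: weight = 14.7/383.7 = 0.0383; cost = 8.423%.
Convertible notes (debt portion): weight = 179/383.7 = 0.4665; after-tax cost = 4.7% × (1 − 34%) = 3.1020%.
WACC = 0.4952 × 14.9100% + 0.0383 × 8.4230% + 0.4665 × 3.1020% = 9.1529%.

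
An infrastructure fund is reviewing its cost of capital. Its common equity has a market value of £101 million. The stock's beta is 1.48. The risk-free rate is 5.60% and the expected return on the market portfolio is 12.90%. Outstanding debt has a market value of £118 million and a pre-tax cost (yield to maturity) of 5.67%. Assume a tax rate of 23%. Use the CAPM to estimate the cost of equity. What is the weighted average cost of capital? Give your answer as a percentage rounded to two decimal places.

Market risk premium = 12.9% − 5.6% = 7.3%.
Cost of equity via CAPM: Re = 5.6% + 1.48 × 7.3% = 16.4040%.
Total capital V = 101 + 118 = 219.
Equity: weight = 101/219 = 0.4612; cost = 16.404%.
Debt: weight = 118/219 = 0.5388; after-tax cost = 5.67% × (1 − 23%) = 4.3659%.
WACC = 0.4612 × 16.4040% + 0.5388 × 4.3659% = 9.9177%.

9.92%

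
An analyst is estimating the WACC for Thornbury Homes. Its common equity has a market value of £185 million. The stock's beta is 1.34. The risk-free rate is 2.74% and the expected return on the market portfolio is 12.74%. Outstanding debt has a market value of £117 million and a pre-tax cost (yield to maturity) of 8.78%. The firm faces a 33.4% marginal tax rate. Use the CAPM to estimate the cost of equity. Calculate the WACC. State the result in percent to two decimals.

Market risk premium = 12.74% − 2.74% = 10.0%.
Cost of equity via CAPM: Re = 2.74% + 1.34 × 10.0% = 16.1400%.
Total capital V = 185 + 117 = 302.
Equity: weight = 185/302 = 0.6126; cost = 16.14%.
Debt: weight = 117/302 = 0.3874; after-tax cost = 8.78% × (1 − 33.4%) = 5.8475%.
WACC = 0.6126 × 16.1400% + 0.3874 × 5.8475% = 12.1525%.

12.15%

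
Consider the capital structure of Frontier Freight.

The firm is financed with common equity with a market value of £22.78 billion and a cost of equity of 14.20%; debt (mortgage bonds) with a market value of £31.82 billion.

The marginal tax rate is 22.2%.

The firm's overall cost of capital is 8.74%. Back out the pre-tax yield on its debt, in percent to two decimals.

Total capital V = 22.78 + 31.82 = 54.6.
Equity weight = 22.78/54.6 = 0.4172.
Mortgage bonds weight = 31.82/54.6 = 0.5828.
Equity contribution = 0.4172 × 14.2% = 5.9245%.
Remaining for debt = 8.74% − 5.9245% = 2.8155%.
Rd × (1 − 22.2%) × 0.5828 = 2.8155%  ⇒  Rd = 6.2097%.

6.21%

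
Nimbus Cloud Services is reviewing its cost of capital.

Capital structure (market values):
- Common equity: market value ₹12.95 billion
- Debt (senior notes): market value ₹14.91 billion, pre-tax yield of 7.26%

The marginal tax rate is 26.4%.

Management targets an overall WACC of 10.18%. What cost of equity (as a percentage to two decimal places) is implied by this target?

Total capital V = 12.95 + 14.91 = 27.86.
Equity weight = 12.95/27.86 = 0.4648.
Senior notes weight = 14.91/27.86 = 0.5352.
Debt contribution = 0.5352 × 7.26% × (1 − 26.4%) = 2.8596%.
Required equity contribution = 10.18% − 2.8596% = 7.3204%.
Re = 7.3204% / 0.4648 = 15.7487%.

15.75%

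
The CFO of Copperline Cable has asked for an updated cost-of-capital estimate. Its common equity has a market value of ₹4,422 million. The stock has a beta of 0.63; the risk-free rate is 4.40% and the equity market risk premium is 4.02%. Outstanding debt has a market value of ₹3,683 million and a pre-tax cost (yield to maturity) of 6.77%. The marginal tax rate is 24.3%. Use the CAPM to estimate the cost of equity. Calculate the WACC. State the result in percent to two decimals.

6.11%

Cost of equity via CAPM: Re = 4.4% + 0.63 × 4.02% = 6.9326%.
Total capital V = 4422 + 3683 = 8105.
Equity: weight = 4422/8105 = 0.5456; cost = 6.9326%.
Debt: weight = 3683/8105 = 0.4544; after-tax cost = 6.77% × (1 − 24.3%) = 5.1249%.
WACC = 0.5456 × 6.9326% + 0.4544 × 5.1249% = 6.1112%.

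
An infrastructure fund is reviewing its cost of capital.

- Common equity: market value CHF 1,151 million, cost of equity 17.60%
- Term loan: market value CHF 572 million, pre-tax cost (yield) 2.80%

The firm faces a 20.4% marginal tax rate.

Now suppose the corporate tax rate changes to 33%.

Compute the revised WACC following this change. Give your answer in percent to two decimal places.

After the change:
Total capital V = 1151 + 572 = 1723.
Equity: weight = 1151/1723 = 0.6680; cost = 17.6%.
Term loan: weight = 572/1723 = 0.3320; after-tax cost = 2.8% × (1 − 33%) = 1.8760%.
WACC = 0.6680 × 17.6000% + 0.3320 × 1.8760% = 12.3800%.

12.38%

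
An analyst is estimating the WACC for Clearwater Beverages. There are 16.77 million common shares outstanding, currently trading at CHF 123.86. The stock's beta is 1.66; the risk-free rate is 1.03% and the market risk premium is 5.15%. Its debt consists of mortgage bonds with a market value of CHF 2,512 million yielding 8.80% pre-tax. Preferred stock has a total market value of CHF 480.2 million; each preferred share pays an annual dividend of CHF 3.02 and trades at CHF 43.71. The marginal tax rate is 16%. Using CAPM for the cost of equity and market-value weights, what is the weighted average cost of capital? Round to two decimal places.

Cost of equity via CAPM: Re = 1.03% + 1.66 × 5.15% = 9.5790%.
Cost of preferred: Rp = 3.02 / 43.71 = 6.9092%.
Market value of equity E = 123.86 × 16.77m = 2077.1322m.
Total capital V = 2077.1322 + 480.2 + 2512 = 5069.3322.
Equity: weight = 2077.1322/5069.3322 = 0.4097; cost = 9.579%.
Preferred: weight = 480.2/5069.3322 = 0.0947; cost = 6.9092%.
Mortgage bonds: weight = 2512/5069.3322 = 0.4955; after-tax cost = 8.8% × (1 − 16%) = 7.3920%.
WACC = 0.4097 × 9.5790% + 0.0947 × 6.9092% + 0.4955 × 7.3920% = 8.2424%.

8.24%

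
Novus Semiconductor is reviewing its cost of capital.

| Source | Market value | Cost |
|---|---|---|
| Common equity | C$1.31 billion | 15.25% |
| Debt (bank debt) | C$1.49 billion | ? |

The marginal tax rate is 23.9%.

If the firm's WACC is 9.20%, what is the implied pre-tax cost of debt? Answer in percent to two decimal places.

5.10%

Total capital V = 1.31 + 1.49 = 2.8.
Equity weight = 1.31/2.8 = 0.4679.
Bank debt weight = 1.49/2.8 = 0.5321.
Equity contribution = 0.4679 × 15.25% = 7.1348%.
Remaining for debt = 9.2% − 7.1348% = 2.0652%.
Rd × (1 − 23.9%) × 0.5321 = 2.0652%  ⇒  Rd = 5.0997%.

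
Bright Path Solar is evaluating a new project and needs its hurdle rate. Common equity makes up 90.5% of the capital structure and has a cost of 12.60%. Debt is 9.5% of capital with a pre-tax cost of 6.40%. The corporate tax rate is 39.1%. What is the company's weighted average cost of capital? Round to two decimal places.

11.77%

After-tax cost of debt = 6.4% × (1 − 39.1%) = 3.8976%.
WACC = 0.905 × 12.6000% + 0.095 × 3.8976% = 11.7733%.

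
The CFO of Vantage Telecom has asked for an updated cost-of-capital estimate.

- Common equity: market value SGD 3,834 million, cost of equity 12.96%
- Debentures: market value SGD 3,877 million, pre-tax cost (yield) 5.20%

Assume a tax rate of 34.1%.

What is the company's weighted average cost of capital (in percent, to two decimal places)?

8.17%

Total capital V = 3834 + 3877 = 7711.
Equity: weight = 3834/7711 = 0.4972; cost = 12.96%.
Debentures: weight = 3877/7711 = 0.5028; after-tax cost = 5.2% × (1 − 34.1%) = 3.4268%.
WACC = 0.4972 × 12.9600% + 0.5028 × 3.4268% = 8.1668%.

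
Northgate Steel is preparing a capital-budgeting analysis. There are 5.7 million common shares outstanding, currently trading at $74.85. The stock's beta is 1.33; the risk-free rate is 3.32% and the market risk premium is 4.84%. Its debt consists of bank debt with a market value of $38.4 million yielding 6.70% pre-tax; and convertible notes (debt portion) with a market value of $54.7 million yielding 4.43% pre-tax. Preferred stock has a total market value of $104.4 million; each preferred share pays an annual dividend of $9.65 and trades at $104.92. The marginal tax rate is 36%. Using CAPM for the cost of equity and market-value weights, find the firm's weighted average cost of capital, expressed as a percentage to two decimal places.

Cost of equity via CAPM: Re = 3.32% + 1.33 × 4.84% = 9.7572%.
Cost of preferred: Rp = 9.65 / 104.92 = 9.1975%.
Market value of equity E = 74.85 × 5.7m = 426.645m.
Total capital V = 426.645 + 104.4 + 38.4 + 54.7 = 624.145.
Equity: weight = 426.645/624.145 = 0.6836; cost = 9.7572%.
Preferred: weight = 104.4/624.145 = 0.1673; cost = 9.1975%.
Bank debt: weight = 38.4/624.145 = 0.0615; after-tax cost = 6.7% × (1 − 36%) = 4.2880%.
Convertible notes (debt portion): weight = 54.7/624.145 = 0.0876; after-tax cost = 4.43% × (1 − 36%) = 2.8352%.
WACC = 0.6836 × 9.7572% + 0.1673 × 9.1975% + 0.0615 × 4.2880% + 0.0876 × 2.8352% = 8.7204%.

8.72%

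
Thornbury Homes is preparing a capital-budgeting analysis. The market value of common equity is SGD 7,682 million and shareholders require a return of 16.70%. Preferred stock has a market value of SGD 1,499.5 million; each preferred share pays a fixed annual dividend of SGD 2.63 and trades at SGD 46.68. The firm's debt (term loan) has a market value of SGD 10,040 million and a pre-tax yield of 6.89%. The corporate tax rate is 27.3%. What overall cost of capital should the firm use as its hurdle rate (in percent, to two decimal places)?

9.73%

Cost of preferred: Rp = 2.63 / 46.68 = 5.6341%.
Total capital V = 7682 + 1499.5 + 10040 = 19221.5.
Equity: weight = 7682/19221.5 = 0.3997; cost = 16.7%.
Preferred: weight = 1499.5/19221.5 = 0.0780; cost = 5.6341%.
Term loan: weight = 10040/19221.5 = 0.5223; after-tax cost = 6.89% × (1 − 27.3%) = 5.0090%.
WACC = 0.3997 × 16.7000% + 0.0780 × 5.6341% + 0.5223 × 5.0090% = 9.7302%.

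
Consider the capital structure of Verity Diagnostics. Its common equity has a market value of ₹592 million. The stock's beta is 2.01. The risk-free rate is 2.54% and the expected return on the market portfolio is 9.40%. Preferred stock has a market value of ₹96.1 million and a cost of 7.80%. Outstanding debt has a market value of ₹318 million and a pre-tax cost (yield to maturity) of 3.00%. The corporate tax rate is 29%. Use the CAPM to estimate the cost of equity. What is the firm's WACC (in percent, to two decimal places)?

Market risk premium = 9.4% − 2.54% = 6.86%.
Cost of equity via CAPM: Re = 2.54% + 2.01 × 6.86% = 16.3286%.
Total capital V = 592 + 96.1 + 318 = 1006.1.
Equity: weight = 592/1006.1 = 0.5884; cost = 16.3286%.
Preferred: weight = 96.1/1006.1 = 0.0955; cost = 7.8%.
Debt: weight = 318/1006.1 = 0.3161; after-tax cost = 3% × (1 − 29%) = 2.1300%.
WACC = 0.5884 × 16.3286% + 0.0955 × 7.8000% + 0.3161 × 2.1300% = 11.0262%.

11.03%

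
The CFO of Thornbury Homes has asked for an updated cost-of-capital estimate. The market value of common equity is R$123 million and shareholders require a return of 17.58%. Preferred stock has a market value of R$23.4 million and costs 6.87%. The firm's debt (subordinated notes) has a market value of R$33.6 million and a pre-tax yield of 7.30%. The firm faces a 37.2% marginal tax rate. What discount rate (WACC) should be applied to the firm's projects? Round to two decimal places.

13.76%

Total capital V = 123 + 23.4 + 33.6 = 180.
Equity: weight = 123/180 = 0.6833; cost = 17.58%.
Preferred: weight = 23.4/180 = 0.1300; cost = 6.87%.
Subordinated notes: weight = 33.6/180 = 0.1867; after-tax cost = 7.3% × (1 − 37.2%) = 4.5844%.
WACC = 0.6833 × 17.5800% + 0.1300 × 6.8700% + 0.1867 × 4.5844% = 13.7619%.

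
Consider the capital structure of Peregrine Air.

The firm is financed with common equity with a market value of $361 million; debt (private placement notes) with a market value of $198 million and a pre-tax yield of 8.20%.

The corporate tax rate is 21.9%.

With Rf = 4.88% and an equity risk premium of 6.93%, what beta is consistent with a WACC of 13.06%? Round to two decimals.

Total capital V = 361 + 198 = 559.
Equity weight = 361/559 = 0.6458.
Private placement notes weight = 198/559 = 0.3542.
Debt contribution = 0.3542 × 8.2% × (1 − 21.9%) = 2.2684%.
Required equity contribution = 13.06% − 2.2684% = 10.7916%  ⇒  Re = 16.7105%.
CAPM: 16.7105% = 4.88% + β × 6.93%  ⇒  β = 1.7072.

1.71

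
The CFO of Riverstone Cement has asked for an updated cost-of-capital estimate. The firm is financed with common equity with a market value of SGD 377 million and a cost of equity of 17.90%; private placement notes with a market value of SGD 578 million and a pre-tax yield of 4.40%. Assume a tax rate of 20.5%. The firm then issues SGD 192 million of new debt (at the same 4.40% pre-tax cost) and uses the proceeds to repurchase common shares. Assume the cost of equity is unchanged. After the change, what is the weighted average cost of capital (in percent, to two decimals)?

After the change:
Total capital V = 185 + 770 = 955.
Equity: weight = 185/955 = 0.1937; cost = 17.9%.
Private placement notes: weight = 770/955 = 0.8063; after-tax cost = 4.4% × (1 − 20.5%) = 3.4980%.
WACC = 0.1937 × 17.9000% + 0.8063 × 3.4980% = 6.2879%.

6.29%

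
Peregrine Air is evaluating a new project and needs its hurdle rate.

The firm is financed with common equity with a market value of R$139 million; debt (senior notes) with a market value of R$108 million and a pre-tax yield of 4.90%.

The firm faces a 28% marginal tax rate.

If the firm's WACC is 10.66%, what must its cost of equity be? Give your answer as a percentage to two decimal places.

16.20%

Total capital V = 139 + 108 = 247.
Equity weight = 139/247 = 0.5628.
Senior notes weight = 108/247 = 0.4372.
Debt contribution = 0.4372 × 4.9% × (1 − 28%) = 1.5426%.
Required equity contribution = 10.66% − 1.5426% = 9.1174%.
Re = 9.1174% / 0.5628 = 16.2014%.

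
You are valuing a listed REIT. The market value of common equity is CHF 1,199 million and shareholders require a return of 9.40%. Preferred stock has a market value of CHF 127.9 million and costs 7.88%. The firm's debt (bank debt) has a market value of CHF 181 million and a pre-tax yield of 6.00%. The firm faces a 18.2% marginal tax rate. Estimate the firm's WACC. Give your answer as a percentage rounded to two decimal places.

8.73%

Total capital V = 1199 + 127.9 + 181 = 1507.9.
Equity: weight = 1199/1507.9 = 0.7951; cost = 9.4%.
Preferred: weight = 127.9/1507.9 = 0.0848; cost = 7.88%.
Bank debt: weight = 181/1507.9 = 0.1200; after-tax cost = 6% × (1 − 18.2%) = 4.9080%.
WACC = 0.7951 × 9.4000% + 0.0848 × 7.8800% + 0.1200 × 4.9080% = 8.7319%.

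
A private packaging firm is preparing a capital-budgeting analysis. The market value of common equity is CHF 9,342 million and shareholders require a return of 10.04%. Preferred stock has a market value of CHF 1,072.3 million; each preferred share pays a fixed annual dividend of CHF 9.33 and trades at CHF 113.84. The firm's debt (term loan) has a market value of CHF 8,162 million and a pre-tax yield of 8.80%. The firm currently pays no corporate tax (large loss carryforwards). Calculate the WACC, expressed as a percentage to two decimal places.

9.39%

Cost of preferred: Rp = 9.33 / 113.84 = 8.1957%.
Total capital V = 9342 + 1072.3 + 8162 = 18576.3.
Equity: weight = 9342/18576.3 = 0.5029; cost = 10.04%.
Preferred: weight = 1072.3/18576.3 = 0.0577; cost = 8.1957%.
Term loan: weight = 8162/18576.3 = 0.4394; after-tax cost = 8.8% × (1 − 0%) = 8.8000%.
WACC = 0.5029 × 10.0400% + 0.0577 × 8.1957% + 0.4394 × 8.8000% = 9.3887%.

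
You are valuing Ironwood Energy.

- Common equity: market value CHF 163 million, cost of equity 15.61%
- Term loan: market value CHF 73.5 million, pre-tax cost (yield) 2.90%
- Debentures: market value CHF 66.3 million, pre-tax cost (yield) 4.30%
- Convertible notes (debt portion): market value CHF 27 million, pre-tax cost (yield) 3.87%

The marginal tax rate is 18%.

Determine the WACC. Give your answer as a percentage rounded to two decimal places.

Total capital V = 163 + 73.5 + 66.3 + 27 = 329.8.
Equity: weight = 163/329.8 = 0.4942; cost = 15.61%.
Term loan: weight = 73.5/329.8 = 0.2229; after-tax cost = 2.9% × (1 − 18%) = 2.3780%.
Debentures: weight = 66.3/329.8 = 0.2010; after-tax cost = 4.3% × (1 − 18%) = 3.5260%.
Convertible notes (debt portion): weight = 27/329.8 = 0.0819; after-tax cost = 3.87% × (1 − 18%) = 3.1734%.
WACC = 0.4942 × 15.6100% + 0.2229 × 2.3780% + 0.2010 × 3.5260% + 0.0819 × 3.1734% = 9.2137%.

9.21%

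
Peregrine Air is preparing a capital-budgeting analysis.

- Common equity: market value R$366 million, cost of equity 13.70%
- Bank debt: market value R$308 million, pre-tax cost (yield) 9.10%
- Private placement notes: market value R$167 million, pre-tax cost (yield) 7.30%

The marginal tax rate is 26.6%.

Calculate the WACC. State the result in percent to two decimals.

Total capital V = 366 + 308 + 167 = 841.
Equity: weight = 366/841 = 0.4352; cost = 13.7%.
Bank debt: weight = 308/841 = 0.3662; after-tax cost = 9.1% × (1 − 26.6%) = 6.6794%.
Private placement notes: weight = 167/841 = 0.1986; after-tax cost = 7.3% × (1 − 26.6%) = 5.3582%.
WACC = 0.4352 × 13.7000% + 0.3662 × 6.6794% + 0.1986 × 5.3582% = 9.4724%.

9.47%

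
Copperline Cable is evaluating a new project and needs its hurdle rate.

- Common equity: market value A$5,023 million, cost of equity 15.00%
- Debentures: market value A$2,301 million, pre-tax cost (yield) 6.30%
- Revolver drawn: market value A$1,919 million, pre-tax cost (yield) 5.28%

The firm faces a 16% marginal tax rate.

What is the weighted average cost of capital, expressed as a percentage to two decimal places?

Total capital V = 5023 + 2301 + 1919 = 9243.
Equity: weight = 5023/9243 = 0.5434; cost = 15%.
Debentures: weight = 2301/9243 = 0.2489; after-tax cost = 6.3% × (1 − 16%) = 5.2920%.
Revolver drawn: weight = 1919/9243 = 0.2076; after-tax cost = 5.28% × (1 − 16%) = 4.4352%.
WACC = 0.5434 × 15.0000% + 0.2489 × 5.2920% + 0.2076 × 4.4352% = 10.3898%.

10.39%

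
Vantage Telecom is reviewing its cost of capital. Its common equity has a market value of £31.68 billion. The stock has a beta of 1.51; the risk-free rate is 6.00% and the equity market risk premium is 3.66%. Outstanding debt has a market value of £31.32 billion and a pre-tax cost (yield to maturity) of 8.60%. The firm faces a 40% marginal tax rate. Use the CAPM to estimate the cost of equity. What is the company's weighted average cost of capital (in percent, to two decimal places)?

Cost of equity via CAPM: Re = 6.0% + 1.51 × 3.66% = 11.5266%.
Total capital V = 31.68 + 31.32 = 63.
Equity: weight = 31.68/63 = 0.5029; cost = 11.5266%.
Debt: weight = 31.32/63 = 0.4971; after-tax cost = 8.6% × (1 − 40%) = 5.1600%.
WACC = 0.5029 × 11.5266% + 0.4971 × 5.1600% = 8.3615%.

8.36%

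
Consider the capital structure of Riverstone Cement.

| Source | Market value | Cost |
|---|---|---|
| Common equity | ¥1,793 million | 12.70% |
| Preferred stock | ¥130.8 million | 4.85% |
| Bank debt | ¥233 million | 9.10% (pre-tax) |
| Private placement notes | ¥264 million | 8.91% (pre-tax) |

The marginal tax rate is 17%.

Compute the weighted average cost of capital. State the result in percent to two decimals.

11.20%

Total capital V = 1793 + 130.8 + 233 + 264 = 2420.8.
Equity: weight = 1793/2420.8 = 0.7407; cost = 12.7%.
Preferred: weight = 130.8/2420.8 = 0.0540; cost = 4.85%.
Bank debt: weight = 233/2420.8 = 0.0962; after-tax cost = 9.1% × (1 − 17%) = 7.5530%.
Private placement notes: weight = 264/2420.8 = 0.1091; after-tax cost = 8.91% × (1 − 17%) = 7.3953%.
WACC = 0.7407 × 12.7000% + 0.0540 × 4.8500% + 0.0962 × 7.5530% + 0.1091 × 7.3953% = 11.2020%.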